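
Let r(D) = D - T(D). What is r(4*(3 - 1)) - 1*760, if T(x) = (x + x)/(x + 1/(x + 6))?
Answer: -85200/113 ≈ -753.98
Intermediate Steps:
T(x) = 2*x/(x + 1/(6 + x)) (T(x) = (2*x)/(x + 1/(6 + x)) = 2*x/(x + 1/(6 + x)))
r(D) = D - 2*D*(6 + D)/(1 + D**2 + 6*D)
r(4*(3 - 1)) - 1*760 = (4*(3 - 1))*(-11 + (4*(3 - 1))**2 + 4*(4*(3 - 1)))/(1 + (4*(3 - 1))**2 + 6*(4*(3 - 1))) - 1*760 = (4*2)*(-11 + (4*2)**2 + 4*(4*2))/(1 + (4*2)**2 + 6*(4*2)) - 760 = 8*(-11 + 8**2 + 4*8)/(1 + 8**2 + 6*8) - 760 = 8*(-11 + 64 + 32)/(1 + 64 + 48) - 760 = 8*85/113 - 760 = 8*(1/113)*85 - 760 = 680/113 - 760 = -85200/113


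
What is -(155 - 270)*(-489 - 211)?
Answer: -80500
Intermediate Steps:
-(155 - 270)*(-489 - 211) = -(-115)*(-700) = -1*80500 = -80500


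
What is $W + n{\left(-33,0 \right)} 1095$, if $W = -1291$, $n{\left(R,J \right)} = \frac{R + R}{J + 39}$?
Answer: $- \frac{40873}{13} \approx -3144.1$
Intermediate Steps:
$n{\left(R,J \right)} = \frac{2 R}{39 + J}$
$W + n{\left(-33,0 \right)} 1095 = -1291 + 2 \left(-33\right) \frac{1}{39 + 0} \cdot 1095 = -1291 + 2 \left(-33\right) \frac{1}{39} \cdot 1095 = -1291 - \frac{24090}{13} = - \frac{40873}{13}$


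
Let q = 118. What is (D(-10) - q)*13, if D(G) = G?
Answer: -1664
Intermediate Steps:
(D(-10) - q)*13 = (-10 - 1*118)*13 = (-10 - 118)*13 = -128*13 = -1664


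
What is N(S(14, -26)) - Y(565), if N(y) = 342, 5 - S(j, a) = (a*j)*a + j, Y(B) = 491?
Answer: -149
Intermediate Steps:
S(j, a) = 5 - j - j*a² (S(j, a) = 5 - ((a*j)*a + j) = 5 - (j*a² + j) = 5 - (j + j*a²) = 5 + (-j - j*a²) = 5 - j - j*a²)
N(S(14, -26)) - Y(565) = 342 - 1*491 = 342 - 491 = -149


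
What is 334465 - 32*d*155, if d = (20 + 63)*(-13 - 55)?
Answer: 28328705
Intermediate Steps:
d = -5644 (d = 83*(-68) = -5644)
334465 - 32*d*155 = 334465 - 32*(-5644)*155 = 334465 - (-180608)*155 = 334465 - 1*(-27994240) = 334465 + 27994240 = 28328705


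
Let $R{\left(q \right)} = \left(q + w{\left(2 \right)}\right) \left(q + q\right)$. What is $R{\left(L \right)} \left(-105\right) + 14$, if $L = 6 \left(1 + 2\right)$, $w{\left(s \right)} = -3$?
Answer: $-56686$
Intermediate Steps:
$L = 18$ ($L = 6 \cdot 3 = 18$)
$R{\left(q \right)} = 2 q \left(-3 + q\right)$ ($R{\left(q \right)} = \left(q - 3\right) \left(q + q\right) = \left(-3 + q\right) 2 q = 2 q \left(-3 + q\right)$)
$R{\left(L \right)} \left(-105\right) + 14 = 2 \cdot 18 \left(-3 + 18\right) \left(-105\right) + 14 = 2 \cdot 18 \cdot 15 \left(-105\right) + 14 = 540 \left(-105\right) + 14 = -56700 + 14 = -56686$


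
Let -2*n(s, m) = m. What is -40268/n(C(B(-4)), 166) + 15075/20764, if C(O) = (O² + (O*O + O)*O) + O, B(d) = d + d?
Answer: 837375977/1723412 ≈ 485.88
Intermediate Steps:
B(d) = 2*d
C(O) = O + O² + O*(O + O²) (C(O) = (O² + (O² + O)*O) + O = (O² + (O + O²)*O) + O = (O² + O*(O + O²)) + O = O + O² + O*(O + O²))
n(s, m) = -m/2
-40268/n(C(B(-4)), 166) + 15075/20764 = -40268/((-½*166)) + 15075/20764 = -40268/(-83) + 15075*(1/20764) = -40268*(-1/83) + 15075/20764 = 40268/83 + 15075/20764 = 837375977/1723412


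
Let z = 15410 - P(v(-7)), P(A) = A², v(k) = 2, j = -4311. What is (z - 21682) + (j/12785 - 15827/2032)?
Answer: -163256065267/25979120 ≈ -6284.1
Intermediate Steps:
z = 15406 (z = 15410 - 1*2² = 15410 - 1*4 = 15410 - 4 = 15406)
(z - 21682) + (j/12785 - 15827/2032) = (15406 - 21682) + (-4311/12785 - 15827/2032) = -6276 + (-4311*1/12785 - 15827*1/2032) = -6276 + (-4311/12785 - 15827/2032) = -6276 - 211108147/25979120 = -163256065267/25979120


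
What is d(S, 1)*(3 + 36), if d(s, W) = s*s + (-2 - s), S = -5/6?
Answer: -221/12 ≈ -18.417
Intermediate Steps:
S = -⅚ (S = -5*⅙ = -⅚ ≈ -0.83333)
d(s, W) = -2 + s² - s (d(s, W) = s² + (-2 - s) = -2 + s² - s)
d(S, 1)*(3 + 36) = (-2 + (-⅚)² - 1*(-⅚))*(3 + 36) = (-2 + 25/36 + ⅚)*39 = -17/36*39 = -221/12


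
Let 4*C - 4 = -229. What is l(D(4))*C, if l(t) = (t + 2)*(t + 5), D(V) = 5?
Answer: -7875/2 ≈ -3937.5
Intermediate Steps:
C = -225/4 (C = 1 + (¼)*(-229) = 1 - 229/4 = -225/4 ≈ -56.250)
l(t) = (2 + t)*(5 + t)
l(D(4))*C = (10 + 5² + 7*5)*(-225/4) = (10 + 25 + 35)*(-225/4) = 70*(-225/4) = -7875/2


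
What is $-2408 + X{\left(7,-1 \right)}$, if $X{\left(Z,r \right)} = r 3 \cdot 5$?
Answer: $-2423$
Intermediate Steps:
$X{\left(Z,r \right)} = 15 r$ ($X{\left(Z,r \right)} = 3 r 5 = 15 r$)
$-2408 + X{\left(7,-1 \right)} = -2408 + 15 \left(-1\right) = -2408 - 15 = -2423$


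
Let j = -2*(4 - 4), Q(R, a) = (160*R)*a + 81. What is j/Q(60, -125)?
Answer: 0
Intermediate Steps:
Q(R, a) = 81 + 160*R*a (Q(R, a) = 160*R*a + 81 = 81 + 160*R*a)
j = 0 (j = -2*0 = 0)
j/Q(60, -125) = 0/(81 + 160*60*(-125)) = 0/(81 - 1200000) = 0/(-1199919) = 0*(-1/1199919) = 0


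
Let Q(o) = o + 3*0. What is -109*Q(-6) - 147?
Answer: 507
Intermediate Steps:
Q(o) = o (Q(o) = o + 0 = o)
-109*Q(-6) - 147 = -109*(-6) - 147 = 654 - 147 = 507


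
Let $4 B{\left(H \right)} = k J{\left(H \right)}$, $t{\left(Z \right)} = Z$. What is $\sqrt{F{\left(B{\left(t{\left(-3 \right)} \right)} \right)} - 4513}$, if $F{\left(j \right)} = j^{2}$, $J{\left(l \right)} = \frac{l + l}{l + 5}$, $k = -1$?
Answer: $\frac{i \sqrt{72199}}{4} \approx 67.175 i$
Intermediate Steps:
$J{\left(l \right)} = \frac{2 l}{5 + l}$
$B{\left(H \right)} = - \frac{H}{2 \left(5 + H\right)}$ ($B{\left(H \right)} = \frac{\left(-1\right) \frac{2 H}{5 + H}}{4} = \frac{\left(-2\right) H \frac{1}{5 + H}}{4} = - \frac{H}{2 \left(5 + H\right)}$)
$\sqrt{F{\left(B{\left(t{\left(-3 \right)} \right)} \right)} - 4513} = \sqrt{\left(\left(-1\right) \left(-3\right) \frac{1}{10 + 2 \left(-3\right)}\right)^{2} - 4513} = \sqrt{\left(\left(-1\right) \left(-3\right) \frac{1}{10 - 6}\right)^{2} - 4513} = \sqrt{\left(\left(-1\right) \left(-3\right) \frac{1}{4}\right)^{2} - 4513} = \sqrt{\left(\frac{3}{4}\right)^{2} - 4513} = \sqrt{\frac{9}{16} - 4513} = \sqrt{- \frac{72199}{16}} = \frac{i \sqrt{72199}}{4}$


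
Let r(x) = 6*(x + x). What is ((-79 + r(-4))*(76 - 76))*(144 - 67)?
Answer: 0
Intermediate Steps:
r(x) = 12*x (r(x) = 6*(2*x) = 12*x)
((-79 + r(-4))*(76 - 76))*(144 - 67) = ((-79 + 12*(-4))*(76 - 76))*(144 - 67) = ((-79 - 48)*0)*77 = -127*0*77 = 0*77 = 0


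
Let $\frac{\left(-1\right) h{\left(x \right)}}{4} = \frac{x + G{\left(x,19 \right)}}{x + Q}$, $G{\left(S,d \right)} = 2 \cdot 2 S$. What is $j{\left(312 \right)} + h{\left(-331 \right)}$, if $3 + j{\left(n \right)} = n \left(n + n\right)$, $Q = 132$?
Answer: $\frac{38735695}{199} \approx 1.9465 \cdot 10^{5}$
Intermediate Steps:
$G{\left(S,d \right)} = 4 S$
$h{\left(x \right)} = - \frac{20 x}{132 + x}$ ($h{\left(x \right)} = - 4 \frac{x + 4 x}{x + 132} = - 4 \frac{5 x}{132 + x} = - \frac{20 x}{132 + x}$)
$j{\left(n \right)} = -3 + 2 n^{2}$ ($j{\left(n \right)} = -3 + n \left(n + n\right) = -3 + n 2 n = -3 + 2 n^{2}$)
$j{\left(312 \right)} + h{\left(-331 \right)} = \left(-3 + 2 \cdot 312^{2}\right) - - \frac{6620}{132 - 331} = \left(-3 + 2 \cdot 97344\right) - - \frac{6620}{-199} = \left(-3 + 194688\right) - \left(-6620\right) \left(- \frac{1}{199}\right) = 194685 - \frac{6620}{199} = \frac{38735695}{199}$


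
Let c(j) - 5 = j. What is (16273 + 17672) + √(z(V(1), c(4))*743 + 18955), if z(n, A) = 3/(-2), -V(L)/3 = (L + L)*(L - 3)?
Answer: 33945 + √71362/2 ≈ 34079.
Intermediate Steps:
c(j) = 5 + j
V(L) = -6*L*(-3 + L) (V(L) = -3*(L + L)*(L - 3) = -3*2*L*(-3 + L) = -6*L*(-3 + L))
z(n, A) = -3/2 (z(n, A) = 3*(-½) = -3/2)
(16273 + 17672) + √(z(V(1), c(4))*743 + 18955) = (16273 + 17672) + √(-3/2*743 + 18955) = 33945 + √(-2229/2 + 18955) = 33945 + √(35681/2) = 33945 + √71362/2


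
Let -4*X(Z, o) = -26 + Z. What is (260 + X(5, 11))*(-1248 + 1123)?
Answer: -132625/4 ≈ -33156.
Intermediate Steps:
X(Z, o) = 13/2 - Z/4 (X(Z, o) = -(-26 + Z)/4 = 13/2 - Z/4)
(260 + X(5, 11))*(-1248 + 1123) = (260 + (13/2 - ¼*5))*(-1248 + 1123) = (260 + (13/2 - 5/4))*(-125) = (260 + 21/4)*(-125) = (1061/4)*(-125) = -132625/4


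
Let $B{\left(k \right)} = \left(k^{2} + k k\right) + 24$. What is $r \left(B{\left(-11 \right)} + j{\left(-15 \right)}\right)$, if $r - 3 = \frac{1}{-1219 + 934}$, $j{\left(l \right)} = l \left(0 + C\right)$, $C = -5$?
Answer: $\frac{291214}{285} \approx 1021.8$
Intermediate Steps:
$B{\left(k \right)} = 24 + 2 k^{2}$ ($B{\left(k \right)} = \left(k^{2} + k^{2}\right) + 24 = 2 k^{2} + 24 = 24 + 2 k^{2}$)
$j{\left(l \right)} = - 5 l$ ($j{\left(l \right)} = l \left(0 - 5\right) = l \left(-5\right) = - 5 l$)
$r = \frac{854}{285}$ ($r = 3 + \frac{1}{-1219 + 934} = 3 + \frac{1}{-285} = 3 - \frac{1}{285} = \frac{854}{285} \approx 2.9965$)
$r \left(B{\left(-11 \right)} + j{\left(-15 \right)}\right) = \frac{854 \left(\left(24 + 2 \left(-11\right)^{2}\right) - -75\right)}{285} = \frac{854 \left(\left(24 + 2 \cdot 121\right) + 75\right)}{285} = \frac{854 \left(\left(24 + 242\right) + 75\right)}{285} = \frac{854 \left(266 + 75\right)}{285} = \frac{854}{285} \cdot 341 = \frac{291214}{285}$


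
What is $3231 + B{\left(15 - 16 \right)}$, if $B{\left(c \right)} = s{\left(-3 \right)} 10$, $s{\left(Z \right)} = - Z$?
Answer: $3261$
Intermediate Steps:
$B{\left(c \right)} = 30$ ($B{\left(c \right)} = \left(-1\right) \left(-3\right) 10 = 3 \cdot 10 = 30$)
$3231 + B{\left(15 - 16 \right)} = 3231 + 30 = 3261$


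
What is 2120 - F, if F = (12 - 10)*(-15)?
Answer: 2150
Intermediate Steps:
F = -30 (F = 2*(-15) = -30)
2120 - F = 2120 - 1*(-30) = 2120 + 30 = 2150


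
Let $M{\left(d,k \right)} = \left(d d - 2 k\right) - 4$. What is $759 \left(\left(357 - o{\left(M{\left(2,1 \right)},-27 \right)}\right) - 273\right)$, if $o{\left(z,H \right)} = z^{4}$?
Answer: $51612$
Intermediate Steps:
$M{\left(d,k \right)} = -4 + d^{2} - 2 k$ ($M{\left(d,k \right)} = \left(d^{2} - 2 k\right) - 4 = -4 + d^{2} - 2 k$)
$759 \left(\left(357 - o{\left(M{\left(2,1 \right)},-27 \right)}\right) - 273\right) = 759 \left(\left(357 - \left(-4 + 2^{2} - 2\right)^{4}\right) - 273\right) = 759 \left(\left(357 - \left(-4 + 4 - 2\right)^{4}\right) - 273\right) = 759 \left(\left(357 - \left(-2\right)^{4}\right) - 273\right) = 759 \left(\left(357 - 16\right) - 273\right) = 759 \left(341 - 273\right) = 759 \cdot 68 = 51612$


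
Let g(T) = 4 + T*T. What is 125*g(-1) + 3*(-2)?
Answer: 619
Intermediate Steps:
g(T) = 4 + T²
125*g(-1) + 3*(-2) = 125*(4 + (-1)²) + 3*(-2) = 125*(4 + 1) - 6 = 125*5 - 6 = 625 - 6 = 619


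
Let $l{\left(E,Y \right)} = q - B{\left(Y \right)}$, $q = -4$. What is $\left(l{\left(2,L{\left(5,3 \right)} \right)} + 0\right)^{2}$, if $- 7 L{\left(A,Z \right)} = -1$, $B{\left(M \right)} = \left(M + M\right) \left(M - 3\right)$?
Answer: $\frac{24336}{2401} \approx 10.136$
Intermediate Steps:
$B{\left(M \right)} = 2 M \left(-3 + M\right)$
$L{\left(A,Z \right)} = \frac{1}{7}$ ($L{\left(A,Z \right)} = \left(- \frac{1}{7}\right) \left(-1\right) = \frac{1}{7}$)
$l{\left(E,Y \right)} = -4 - 2 Y \left(-3 + Y\right)$
$\left(l{\left(2,L{\left(5,3 \right)} \right)} + 0\right)^{2} = \left(\left(-4 - \frac{2 \left(-3 + \frac{1}{7}\right)}{7}\right) + 0\right)^{2} = \left(\left(-4 - \frac{2}{7} \left(- \frac{20}{7}\right)\right) + 0\right)^{2} = \left(\left(-4 + \frac{40}{49}\right) + 0\right)^{2} = \left(- \frac{156}{49} + 0\right)^{2} = \left(- \frac{156}{49}\right)^{2} = \frac{24336}{2401}$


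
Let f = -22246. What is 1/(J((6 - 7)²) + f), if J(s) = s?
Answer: -1/22245 ≈ -4.4954e-5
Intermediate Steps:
1/(J((6 - 7)²) + f) = 1/((6 - 7)² - 22246) = 1/((-1)² - 22246) = 1/(1 - 22246) = 1/(-22245) = -1/22245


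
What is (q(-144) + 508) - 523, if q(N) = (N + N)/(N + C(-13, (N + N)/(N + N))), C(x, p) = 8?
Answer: -219/17 ≈ -12.882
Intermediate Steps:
q(N) = 2*N/(8 + N) (q(N) = (N + N)/(N + 8) = (2*N)/(8 + N) = 2*N/(8 + N))
(q(-144) + 508) - 523 = (2*(-144)/(8 - 144) + 508) - 523 = (2*(-144)/(-136) + 508) - 523 = (2*(-144)*(-1/136) + 508) - 523 = (36/17 + 508) - 523 = 8672/17 - 523 = -219/17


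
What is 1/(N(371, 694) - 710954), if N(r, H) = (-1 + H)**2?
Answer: -1/230705 ≈ -4.3345e-6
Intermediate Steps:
1/(N(371, 694) - 710954) = 1/((-1 + 694)**2 - 710954) = 1/(693**2 - 710954) = 1/(480249 - 710954) = 1/(-230705) = -1/230705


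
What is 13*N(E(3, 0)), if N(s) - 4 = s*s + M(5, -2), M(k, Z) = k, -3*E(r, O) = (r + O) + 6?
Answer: 234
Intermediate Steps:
E(r, O) = -2 - O/3 - r/3 (E(r, O) = -((r + O) + 6)/3 = -((O + r) + 6)/3 = -(6 + O + r)/3 = -2 - O/3 - r/3)
N(s) = 9 + s² (N(s) = 4 + (s*s + 5) = 4 + (s² + 5) = 4 + (5 + s²) = 9 + s²)
13*N(E(3, 0)) = 13*(9 + (-2 - ⅓*0 - ⅓*3)²) = 13*(9 + (-2 + 0 - 1)²) = 13*(9 + (-3)²) = 13*(9 + 9) = 13*18 = 234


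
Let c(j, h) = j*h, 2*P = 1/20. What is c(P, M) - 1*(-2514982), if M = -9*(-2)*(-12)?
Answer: 12574883/5 ≈ 2.5150e+6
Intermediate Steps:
P = 1/40 (P = (1/2)/20 = (1/2)*(1/20) = 1/40 ≈ 0.025000)
M = -216 (M = 18*(-12) = -216)
c(j, h) = h*j
c(P, M) - 1*(-2514982) = -216*1/40 - 1*(-2514982) = -27/5 + 2514982 = 12574883/5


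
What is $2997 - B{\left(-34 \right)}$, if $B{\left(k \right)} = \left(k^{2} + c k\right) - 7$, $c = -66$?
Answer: $-396$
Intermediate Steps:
$B{\left(k \right)} = -7 + k^{2} - 66 k$ ($B{\left(k \right)} = \left(k^{2} - 66 k\right) - 7 = -7 + k^{2} - 66 k$)
$2997 - B{\left(-34 \right)} = 2997 - \left(-7 + \left(-34\right)^{2} - -2244\right) = 2997 - \left(-7 + 1156 + 2244\right) = 2997 - 3393 = -396$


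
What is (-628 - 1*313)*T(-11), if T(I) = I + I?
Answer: 20702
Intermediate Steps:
T(I) = 2*I
(-628 - 1*313)*T(-11) = (-628 - 1*313)*(2*(-11)) = (-628 - 313)*(-22) = -941*(-22) = 20702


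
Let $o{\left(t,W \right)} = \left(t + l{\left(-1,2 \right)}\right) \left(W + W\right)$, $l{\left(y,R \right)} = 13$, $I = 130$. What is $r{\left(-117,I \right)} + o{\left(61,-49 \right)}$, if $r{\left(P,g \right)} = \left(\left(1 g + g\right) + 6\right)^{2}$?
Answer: $63504$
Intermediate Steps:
$o{\left(t,W \right)} = 2 W \left(13 + t\right)$ ($o{\left(t,W \right)} = \left(t + 13\right) \left(W + W\right) = \left(13 + t\right) 2 W = 2 W \left(13 + t\right)$)
$r{\left(P,g \right)} = \left(6 + 2 g\right)^{2}$ ($r{\left(P,g \right)} = \left(\left(g + g\right) + 6\right)^{2} = \left(2 g + 6\right)^{2} = \left(6 + 2 g\right)^{2}$)
$r{\left(-117,I \right)} + o{\left(61,-49 \right)} = 4 \left(3 + 130\right)^{2} + 2 \left(-49\right) \left(13 + 61\right) = 4 \cdot 133^{2} + 2 \left(-49\right) 74 = 4 \cdot 17689 - 7252 = 70756 - 7252 = 63504$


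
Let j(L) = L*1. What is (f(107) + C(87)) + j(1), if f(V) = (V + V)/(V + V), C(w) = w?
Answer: 89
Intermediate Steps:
j(L) = L
f(V) = 1 (f(V) = (2*V)/((2*V)) = (2*V)*(1/(2*V)) = 1)
(f(107) + C(87)) + j(1) = (1 + 87) + 1 = 88 + 1 = 89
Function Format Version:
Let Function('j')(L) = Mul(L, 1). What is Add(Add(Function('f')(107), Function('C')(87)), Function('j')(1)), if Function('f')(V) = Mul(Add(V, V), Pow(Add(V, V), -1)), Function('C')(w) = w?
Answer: 89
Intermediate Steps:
Function('j')(L) = L
Function('f')(V) = 1 (Function('f')(V) = Mul(Mul(2, V), Pow(Mul(2, V), -1)) = Mul(Mul(2, V), Mul(Rational(1, 2), Pow(V, -1))) = 1)
Add(Add(Function('f')(107), Function('C')(87)), Function('j')(1)) = Add(Add(1, 87), 1) = Add(88, 1) = 89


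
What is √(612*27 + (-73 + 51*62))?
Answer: √19613 ≈ 140.05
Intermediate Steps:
√(612*27 + (-73 + 51*62)) = √(16524 + (-73 + 3162)) = √(16524 + 3089) = √19613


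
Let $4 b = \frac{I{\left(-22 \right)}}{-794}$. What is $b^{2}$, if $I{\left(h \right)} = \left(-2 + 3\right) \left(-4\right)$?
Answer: $\frac{1}{630436} \approx 1.5862 \cdot 10^{-6}$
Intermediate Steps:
$I{\left(h \right)} = -4$ ($I{\left(h \right)} = 1 \left(-4\right) = -4$)
$b = \frac{1}{794}$ ($b = \frac{\left(-4\right) \frac{1}{-794}}{4} = \frac{\left(-4\right) \left(- \frac{1}{794}\right)}{4} = \frac{1}{4} \cdot \frac{2}{397} = \frac{1}{794} \approx 0.0012594$)
$b^{2} = \left(\frac{1}{794}\right)^{2} = \frac{1}{630436}$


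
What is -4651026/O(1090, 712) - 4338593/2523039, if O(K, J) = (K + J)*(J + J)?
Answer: -11433878939239/3237119589936 ≈ -3.5321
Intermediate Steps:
O(K, J) = 2*J*(J + K) (O(K, J) = (J + K)*(2*J) = 2*J*(J + K))
-4651026/O(1090, 712) - 4338593/2523039 = -4651026*1/(1424*(712 + 1090)) - 4338593/2523039 = -4651026/(2*712*1802) - 4338593*1/2523039 = -4651026/2566048 - 4338593/2523039 = -4651026*1/2566048 - 4338593/2523039 = -2325513/1283024 - 4338593/2523039 = -11433878939239/3237119589936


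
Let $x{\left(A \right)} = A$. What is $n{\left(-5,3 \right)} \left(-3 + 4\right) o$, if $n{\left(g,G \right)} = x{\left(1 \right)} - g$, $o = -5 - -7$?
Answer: $12$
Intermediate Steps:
$o = 2$ ($o = -5 + 7 = 2$)
$n{\left(g,G \right)} = 1 - g$
$n{\left(-5,3 \right)} \left(-3 + 4\right) o = \left(1 - -5\right) \left(-3 + 4\right) 2 = \left(1 + 5\right) 1 \cdot 2 = 6 \cdot 1 \cdot 2 = 6 \cdot 2 = 12$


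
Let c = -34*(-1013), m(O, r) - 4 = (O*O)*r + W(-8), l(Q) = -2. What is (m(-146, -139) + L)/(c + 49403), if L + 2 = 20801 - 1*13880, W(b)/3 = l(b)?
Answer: -2956007/83845 ≈ -35.256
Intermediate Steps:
W(b) = -6 (W(b) = 3*(-2) = -6)
m(O, r) = -2 + r*O² (m(O, r) = 4 + ((O*O)*r - 6) = 4 + (O²*r - 6) = 4 + (r*O² - 6) = 4 + (-6 + r*O²) = -2 + r*O²)
c = 34442
L = 6919 (L = -2 + (20801 - 1*13880) = -2 + (20801 - 13880) = -2 + 6921 = 6919)
(m(-146, -139) + L)/(c + 49403) = ((-2 - 139*(-146)²) + 6919)/(34442 + 49403) = ((-2 - 139*21316) + 6919)/83845 = ((-2 - 2962924) + 6919)*(1/83845) = (-2962926 + 6919)*(1/83845) = -2956007*1/83845 = -2956007/83845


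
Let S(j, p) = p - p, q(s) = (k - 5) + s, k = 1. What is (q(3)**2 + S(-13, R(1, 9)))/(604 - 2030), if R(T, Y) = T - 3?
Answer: -1/1426 ≈ -0.00070126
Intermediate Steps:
R(T, Y) = -3 + T
q(s) = -4 + s (q(s) = (1 - 5) + s = -4 + s)
S(j, p) = 0
(q(3)**2 + S(-13, R(1, 9)))/(604 - 2030) = ((-4 + 3)**2 + 0)/(604 - 2030) = ((-1)**2 + 0)/(-1426) = (1 + 0)*(-1/1426) = 1*(-1/1426) = -1/1426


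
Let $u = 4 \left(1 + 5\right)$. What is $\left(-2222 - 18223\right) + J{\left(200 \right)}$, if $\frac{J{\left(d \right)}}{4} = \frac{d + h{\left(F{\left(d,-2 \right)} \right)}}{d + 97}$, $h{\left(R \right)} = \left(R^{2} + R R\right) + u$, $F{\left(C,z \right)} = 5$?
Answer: $- \frac{6071069}{297} \approx -20441.0$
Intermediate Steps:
$u = 24$ ($u = 4 \cdot 6 = 24$)
$h{\left(R \right)} = 24 + 2 R^{2}$ ($h{\left(R \right)} = \left(R^{2} + R R\right) + 24 = \left(R^{2} + R^{2}\right) + 24 = 2 R^{2} + 24 = 24 + 2 R^{2}$)
$J{\left(d \right)} = \frac{4 \left(74 + d\right)}{97 + d}$ ($J{\left(d \right)} = 4 \frac{d + \left(24 + 2 \cdot 5^{2}\right)}{d + 97} = 4 \frac{d + \left(24 + 2 \cdot 25\right)}{97 + d} = 4 \frac{d + \left(24 + 50\right)}{97 + d} = 4 \frac{d + 74}{97 + d} = 4 \frac{74 + d}{97 + d} = \frac{4 \left(74 + d\right)}{97 + d}$)
$\left(-2222 - 18223\right) + J{\left(200 \right)} = \left(-2222 - 18223\right) + \frac{4 \left(74 + 200\right)}{97 + 200} = -20445 + 4 \cdot \frac{1}{297} \cdot 274 = -20445 + \frac{1096}{297} = - \frac{6071069}{297}$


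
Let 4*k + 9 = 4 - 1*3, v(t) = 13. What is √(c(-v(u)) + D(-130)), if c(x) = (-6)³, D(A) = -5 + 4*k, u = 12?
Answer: I*√229 ≈ 15.133*I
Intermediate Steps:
k = -2 (k = -9/4 + (4 - 1*3)/4 = -9/4 + (4 - 3)/4 = -9/4 + (¼)*1 = -9/4 + ¼ = -2)
D(A) = -13 (D(A) = -5 + 4*(-2) = -5 - 8 = -13)
c(x) = -216
√(c(-v(u)) + D(-130)) = √(-216 - 13) = √(-229) = I*√229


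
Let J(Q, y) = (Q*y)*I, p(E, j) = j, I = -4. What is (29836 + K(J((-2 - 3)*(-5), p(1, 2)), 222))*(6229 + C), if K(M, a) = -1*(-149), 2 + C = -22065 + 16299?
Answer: 13823085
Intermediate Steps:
C = -5768 (C = -2 + (-22065 + 16299) = -2 - 5766 = -5768)
J(Q, y) = -4*Q*y (J(Q, y) = (Q*y)*(-4) = -4*Q*y)
K(M, a) = 149
(29836 + K(J((-2 - 3)*(-5), p(1, 2)), 222))*(6229 + C) = (29836 + 149)*(6229 - 5768) = 29985*461 = 13823085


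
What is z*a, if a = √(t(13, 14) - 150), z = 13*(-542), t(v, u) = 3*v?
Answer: -7046*I*√111 ≈ -74234.0*I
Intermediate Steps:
z = -7046
a = I*√111 (a = √(3*13 - 150) = √(39 - 150) = √(-111) = I*√111 ≈ 10.536*I)
z*a = -7046*I*√111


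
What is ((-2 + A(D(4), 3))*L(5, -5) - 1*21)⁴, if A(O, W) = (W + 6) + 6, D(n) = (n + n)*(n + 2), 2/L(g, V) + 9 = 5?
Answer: 9150625/16 ≈ 5.7191e+5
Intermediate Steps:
L(g, V) = -½ (L(g, V) = 2/(-9 + 5) = 2/(-4) = 2*(-¼) = -½)
D(n) = 2*n*(2 + n) (D(n) = (2*n)*(2 + n) = 2*n*(2 + n))
A(O, W) = 12 + W (A(O, W) = (6 + W) + 6 = 12 + W)
((-2 + A(D(4), 3))*L(5, -5) - 1*21)⁴ = ((-2 + (12 + 3))*(-½) - 1*21)⁴ = ((-2 + 15)*(-½) - 21)⁴ = (13*(-½) - 21)⁴ = (-13/2 - 21)⁴ = (-55/2)⁴ = 9150625/16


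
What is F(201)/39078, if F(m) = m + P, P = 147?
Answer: 58/6513 ≈ 0.0089053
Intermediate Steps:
F(m) = 147 + m (F(m) = m + 147 = 147 + m)
F(201)/39078 = (147 + 201)/39078 = 348*(1/39078) = 58/6513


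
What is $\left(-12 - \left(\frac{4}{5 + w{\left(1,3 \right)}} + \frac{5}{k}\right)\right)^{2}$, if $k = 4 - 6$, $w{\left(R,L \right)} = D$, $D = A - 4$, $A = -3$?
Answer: $\frac{225}{4} \approx 56.25$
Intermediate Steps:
$D = -7$ ($D = -3 - 4 = -7$)
$w{\left(R,L \right)} = -7$
$k = -2$ ($k = 4 - 6 = -2$)
$\left(-12 - \left(\frac{4}{5 + w{\left(1,3 \right)}} + \frac{5}{k}\right)\right)^{2} = \left(-12 - \left(- \frac{5}{2} + \frac{4}{5 - 7}\right)\right)^{2} = \left(-12 - \left(- \frac{5}{2} + \frac{4}{-2}\right)\right)^{2} = \left(-12 + \left(\left(-4\right) \left(- \frac{1}{2}\right) + \frac{5}{2}\right)\right)^{2} = \left(-12 + \left(2 + \frac{5}{2}\right)\right)^{2} = \left(-12 + \frac{9}{2}\right)^{2} = \left(- \frac{15}{2}\right)^{2} = \frac{225}{4}$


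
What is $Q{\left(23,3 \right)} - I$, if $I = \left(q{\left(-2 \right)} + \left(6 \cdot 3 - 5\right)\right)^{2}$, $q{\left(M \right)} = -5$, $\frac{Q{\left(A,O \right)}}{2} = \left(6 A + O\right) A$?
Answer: $6422$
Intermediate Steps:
$Q{\left(A,O \right)} = 2 A \left(O + 6 A\right)$ ($Q{\left(A,O \right)} = 2 \left(6 A + O\right) A = 2 \left(O + 6 A\right) A = 2 A \left(O + 6 A\right)$)
$I = 64$ ($I = \left(-5 + \left(6 \cdot 3 - 5\right)\right)^{2} = \left(-5 + \left(18 - 5\right)\right)^{2} = \left(-5 + 13\right)^{2} = 8^{2} = 64$)
$Q{\left(23,3 \right)} - I = 2 \cdot 23 \left(3 + 6 \cdot 23\right) - 64 = 2 \cdot 23 \left(3 + 138\right) - 64 = 2 \cdot 23 \cdot 141 - 64 = 6486 - 64 = 6422$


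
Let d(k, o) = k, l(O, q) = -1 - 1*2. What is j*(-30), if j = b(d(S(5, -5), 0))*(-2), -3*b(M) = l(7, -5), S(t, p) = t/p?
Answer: 60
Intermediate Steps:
l(O, q) = -3 (l(O, q) = -1 - 2 = -3)
b(M) = 1 (b(M) = -1/3*(-3) = 1)
j = -2 (j = 1*(-2) = -2)
j*(-30) = -2*(-30) = 60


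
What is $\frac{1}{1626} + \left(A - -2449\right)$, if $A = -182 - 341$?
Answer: $\frac{3131677}{1626} \approx 1926.0$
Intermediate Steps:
$A = -523$ ($A = -182 - 341 = -523$)
$\frac{1}{1626} + \left(A - -2449\right) = \frac{1}{1626} - -1926 = \frac{1}{1626} + \left(-523 + 2449\right) = \frac{1}{1626} + 1926 = \frac{3131677}{1626}$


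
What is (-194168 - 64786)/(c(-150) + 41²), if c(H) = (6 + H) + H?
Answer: -258954/1387 ≈ -186.70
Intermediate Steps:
c(H) = 6 + 2*H
(-194168 - 64786)/(c(-150) + 41²) = (-194168 - 64786)/((6 + 2*(-150)) + 41²) = -258954/((6 - 300) + 1681) = -258954/(-294 + 1681) = -258954/1387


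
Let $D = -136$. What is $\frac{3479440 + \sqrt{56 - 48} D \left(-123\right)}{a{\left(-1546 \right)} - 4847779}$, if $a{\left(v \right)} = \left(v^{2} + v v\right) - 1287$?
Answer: $- \frac{1739720}{34417} - \frac{16728 \sqrt{2}}{34417} \approx -51.236$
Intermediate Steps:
$a{\left(v \right)} = -1287 + 2 v^{2}$ ($a{\left(v \right)} = \left(v^{2} + v^{2}\right) - 1287 = 2 v^{2} - 1287 = -1287 + 2 v^{2}$)
$\frac{3479440 + \sqrt{56 - 48} D \left(-123\right)}{a{\left(-1546 \right)} - 4847779} = \frac{3479440 + \sqrt{56 - 48} \left(-136\right) \left(-123\right)}{\left(-1287 + 2 \left(-1546\right)^{2}\right) - 4847779} = \frac{3479440 + \sqrt{8} \left(-136\right) \left(-123\right)}{\left(-1287 + 2 \cdot 2390116\right) - 4847779} = \frac{3479440 + 2 \sqrt{2} \left(-136\right) \left(-123\right)}{\left(-1287 + 4780232\right) - 4847779} = \frac{3479440 + - 272 \sqrt{2} \left(-123\right)}{4778945 - 4847779} = \frac{3479440 + 33456 \sqrt{2}}{-68834} = \left(3479440 + 33456 \sqrt{2}\right) \left(- \frac{1}{68834}\right) = - \frac{1739720}{34417} - \frac{16728 \sqrt{2}}{34417}$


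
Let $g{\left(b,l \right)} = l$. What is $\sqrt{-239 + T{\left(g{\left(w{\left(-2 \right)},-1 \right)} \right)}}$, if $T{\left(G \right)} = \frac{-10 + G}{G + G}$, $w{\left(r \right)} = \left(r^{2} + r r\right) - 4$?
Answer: $\frac{i \sqrt{934}}{2} \approx 15.281 i$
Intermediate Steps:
$w{\left(r \right)} = -4 + 2 r^{2}$ ($w{\left(r \right)} = \left(r^{2} + r^{2}\right) - 4 = 2 r^{2} - 4 = -4 + 2 r^{2}$)
$T{\left(G \right)} = \frac{-10 + G}{2 G}$
$\sqrt{-239 + T{\left(g{\left(w{\left(-2 \right)},-1 \right)} \right)}} = \sqrt{-239 + \frac{-10 - 1}{2 \left(-1\right)}} = \sqrt{-239 + \frac{1}{2} \left(-1\right) \left(-11\right)} = \sqrt{-239 + \frac{11}{2}} = \sqrt{- \frac{467}{2}} = \frac{i \sqrt{934}}{2}$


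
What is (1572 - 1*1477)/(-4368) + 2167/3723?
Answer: 1012419/1806896 ≈ 0.56031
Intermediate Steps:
(1572 - 1*1477)/(-4368) + 2167/3723 = (1572 - 1477)*(-1/4368) + 2167*(1/3723) = 95*(-1/4368) + 2167/3723 = -95/4368 + 2167/3723 = 1012419/1806896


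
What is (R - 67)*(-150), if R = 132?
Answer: -9750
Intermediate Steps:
(R - 67)*(-150) = (132 - 67)*(-150) = 65*(-150) = -9750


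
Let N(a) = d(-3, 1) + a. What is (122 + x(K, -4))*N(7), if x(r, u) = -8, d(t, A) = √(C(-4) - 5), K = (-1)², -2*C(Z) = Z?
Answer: 798 + 114*I*√3 ≈ 798.0 + 197.45*I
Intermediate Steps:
C(Z) = -Z/2
K = 1
d(t, A) = I*√3 (d(t, A) = √(-½*(-4) - 5) = √(2 - 5) = √(-3) = I*√3)
N(a) = a + I*√3 (N(a) = I*√3 + a = a + I*√3)
(122 + x(K, -4))*N(7) = (122 - 8)*(7 + I*√3) = 114*(7 + I*√3) = 798 + 114*I*√3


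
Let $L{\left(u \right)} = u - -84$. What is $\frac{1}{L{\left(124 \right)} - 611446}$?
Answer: $- \frac{1}{611238} \approx -1.636 \cdot 10^{-6}$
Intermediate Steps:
$L{\left(u \right)} = 84 + u$ ($L{\left(u \right)} = u + 84 = 84 + u$)
$\frac{1}{L{\left(124 \right)} - 611446} = \frac{1}{\left(84 + 124\right) - 611446} = \frac{1}{208 - 611446} = \frac{1}{-611238} = - \frac{1}{611238}$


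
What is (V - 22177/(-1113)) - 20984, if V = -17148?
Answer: -42418739/1113 ≈ -38112.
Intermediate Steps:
(V - 22177/(-1113)) - 20984 = (-17148 - 22177/(-1113)) - 20984 = (-17148 - 22177*(-1/1113)) - 20984 = (-17148 + 22177/1113) - 20984 = -19063547/1113 - 20984 = -42418739/1113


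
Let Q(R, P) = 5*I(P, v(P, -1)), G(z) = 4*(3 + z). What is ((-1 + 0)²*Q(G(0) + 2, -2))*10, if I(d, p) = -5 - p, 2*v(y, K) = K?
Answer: -225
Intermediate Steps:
G(z) = 12 + 4*z
v(y, K) = K/2
Q(R, P) = -45/2 (Q(R, P) = 5*(-5 - (-1)/2) = 5*(-5 - 1*(-½)) = 5*(-5 + ½) = 5*(-9/2) = -45/2)
((-1 + 0)²*Q(G(0) + 2, -2))*10 = ((-1 + 0)²*(-45/2))*10 = ((-1)²*(-45/2))*10 = (1*(-45/2))*10 = -45/2*10 = -225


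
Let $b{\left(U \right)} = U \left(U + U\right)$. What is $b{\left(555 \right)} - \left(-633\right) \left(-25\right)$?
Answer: $600225$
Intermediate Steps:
$b{\left(U \right)} = 2 U^{2}$ ($b{\left(U \right)} = U 2 U = 2 U^{2}$)
$b{\left(555 \right)} - \left(-633\right) \left(-25\right) = 2 \cdot 555^{2} - \left(-633\right) \left(-25\right) = 2 \cdot 308025 - 15825 = 616050 - 15825 = 600225$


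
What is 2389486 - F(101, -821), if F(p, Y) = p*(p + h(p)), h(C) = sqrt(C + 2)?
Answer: 2379285 - 101*sqrt(103) ≈ 2.3783e+6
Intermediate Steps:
h(C) = sqrt(2 + C)
F(p, Y) = p*(p + sqrt(2 + p))
2389486 - F(101, -821) = 2389486 - 101*(101 + sqrt(2 + 101)) = 2389486 - 101*(101 + sqrt(103)) = 2389486 - (10201 + 101*sqrt(103)) = 2389486 + (-10201 - 101*sqrt(103)) = 2379285 - 101*sqrt(103)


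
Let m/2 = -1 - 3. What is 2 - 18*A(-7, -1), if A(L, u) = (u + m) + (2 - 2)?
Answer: 164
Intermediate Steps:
m = -8 (m = 2*(-1 - 3) = 2*(-4) = -8)
A(L, u) = -8 + u (A(L, u) = (u - 8) + (2 - 2) = (-8 + u) + 0 = -8 + u)
2 - 18*A(-7, -1) = 2 - 18*(-8 - 1) = 2 - 18*(-9) = 2 + 162 = 164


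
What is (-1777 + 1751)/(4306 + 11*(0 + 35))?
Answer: -26/4691 ≈ -0.0055425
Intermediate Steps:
(-1777 + 1751)/(4306 + 11*(0 + 35)) = -26/(4306 + 11*35) = -26/(4306 + 385) = -26/4691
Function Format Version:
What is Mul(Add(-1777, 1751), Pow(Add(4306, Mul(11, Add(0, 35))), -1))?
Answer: Rational(-26, 4691) ≈ -0.0055425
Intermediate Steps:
Mul(Add(-1777, 1751), Pow(Add(4306, Mul(11, Add(0, 35))), -1)) = Mul(-26, Pow(Add(4306, Mul(11, 35)), -1)) = Mul(-26, Pow(Add(4306, 385), -1)) = Mul(-26, Pow(4691, -1)) = Mul(-26, Rational(1, 4691)) = Rational(-26, 4691)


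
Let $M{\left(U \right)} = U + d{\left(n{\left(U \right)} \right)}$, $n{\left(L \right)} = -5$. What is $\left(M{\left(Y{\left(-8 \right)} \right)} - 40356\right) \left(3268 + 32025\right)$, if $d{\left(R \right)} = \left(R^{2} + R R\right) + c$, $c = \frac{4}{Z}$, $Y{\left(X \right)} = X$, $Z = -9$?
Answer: $- \frac{12805359190}{9} \approx -1.4228 \cdot 10^{9}$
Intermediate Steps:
$c = - \frac{4}{9}$ ($c = \frac{4}{-9} = 4 \left(- \frac{1}{9}\right) = - \frac{4}{9} \approx -0.44444$)
$d{\left(R \right)} = - \frac{4}{9} + 2 R^{2}$ ($d{\left(R \right)} = \left(R^{2} + R R\right) - \frac{4}{9} = \left(R^{2} + R^{2}\right) - \frac{4}{9} = 2 R^{2} - \frac{4}{9} = - \frac{4}{9} + 2 R^{2}$)
$M{\left(U \right)} = \frac{446}{9} + U$ ($M{\left(U \right)} = U - \left(\frac{4}{9} - 2 \left(-5\right)^{2}\right) = U + \left(- \frac{4}{9} + 2 \cdot 25\right) = U + \left(- \frac{4}{9} + 50\right) = U + \frac{446}{9} = \frac{446}{9} + U$)
$\left(M{\left(Y{\left(-8 \right)} \right)} - 40356\right) \left(3268 + 32025\right) = \left(\left(\frac{446}{9} - 8\right) - 40356\right) \left(3268 + 32025\right) = \left(\frac{374}{9} - 40356\right) 35293 = \left(- \frac{362830}{9}\right) 35293 = - \frac{12805359190}{9}$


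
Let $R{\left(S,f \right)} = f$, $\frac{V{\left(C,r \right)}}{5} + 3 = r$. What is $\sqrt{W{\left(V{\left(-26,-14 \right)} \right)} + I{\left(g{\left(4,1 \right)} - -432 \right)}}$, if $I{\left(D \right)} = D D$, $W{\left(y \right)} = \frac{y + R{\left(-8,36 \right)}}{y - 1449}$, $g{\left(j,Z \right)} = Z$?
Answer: $\frac{5 \sqrt{17647637618}}{1534} \approx 433.0$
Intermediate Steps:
$V{\left(C,r \right)} = -15 + 5 r$
$W{\left(y \right)} = \frac{36 + y}{-1449 + y}$ ($W{\left(y \right)} = \frac{y + 36}{y - 1449} = \frac{36 + y}{y - 1449} = \frac{36 + y}{-1449 + y}$)
$I{\left(D \right)} = D^{2}$
$\sqrt{W{\left(V{\left(-26,-14 \right)} \right)} + I{\left(g{\left(4,1 \right)} - -432 \right)}} = \sqrt{\frac{36 + \left(-15 + 5 \left(-14\right)\right)}{-1449 + \left(-15 + 5 \left(-14\right)\right)} + \left(1 - -432\right)^{2}} = \sqrt{\frac{36 - 85}{-1449 - 85} + \left(1 + 432\right)^{2}} = \sqrt{\frac{36 - 85}{-1449 - 85} + 433^{2}} = \sqrt{\frac{1}{-1534} \left(-49\right) + 187489} = \sqrt{\left(- \frac{1}{1534}\right) \left(-49\right) + 187489} = \sqrt{\frac{49}{1534} + 187489} = \sqrt{\frac{287608175}{1534}} = \frac{5 \sqrt{17647637618}}{1534}$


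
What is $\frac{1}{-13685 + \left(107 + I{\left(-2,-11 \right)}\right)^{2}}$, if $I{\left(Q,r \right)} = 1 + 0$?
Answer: $- \frac{1}{2021} \approx -0.0004948$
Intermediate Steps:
$I{\left(Q,r \right)} = 1$
$\frac{1}{-13685 + \left(107 + I{\left(-2,-11 \right)}\right)^{2}} = \frac{1}{-13685 + \left(107 + 1\right)^{2}} = \frac{1}{-13685 + 108^{2}} = \frac{1}{-13685 + 11664} = \frac{1}{-2021} = - \frac{1}{2021}$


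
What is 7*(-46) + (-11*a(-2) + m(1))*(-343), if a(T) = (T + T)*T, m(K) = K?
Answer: 29519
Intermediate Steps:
a(T) = 2*T² (a(T) = (2*T)*T = 2*T²)
7*(-46) + (-11*a(-2) + m(1))*(-343) = 7*(-46) + (-22*(-2)² + 1)*(-343) = -322 + (-22*4 + 1)*(-343) = -322 + (-11*8 + 1)*(-343) = -322 + (-88 + 1)*(-343) = -322 - 87*(-343) = -322 + 29841 = 29519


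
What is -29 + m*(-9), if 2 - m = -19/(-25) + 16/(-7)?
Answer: -10628/175 ≈ -60.731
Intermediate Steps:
m = 617/175 (m = 2 - (-19/(-25) + 16/(-7)) = 2 - (-19*(-1/25) + 16*(-⅐)) = 2 - (19/25 - 16/7) = 2 - 1*(-267/175) = 2 + 267/175 = 617/175 ≈ 3.5257)
-29 + m*(-9) = -29 + (617/175)*(-9) = -29 - 5553/175 = -10628/175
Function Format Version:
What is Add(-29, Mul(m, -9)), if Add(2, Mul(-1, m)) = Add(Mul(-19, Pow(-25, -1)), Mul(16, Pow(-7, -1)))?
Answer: Rational(-10628, 175) ≈ -60.731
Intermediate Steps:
m = Rational(617, 175) (m = Add(2, Mul(-1, Add(Mul(-19, Pow(-25, -1)), Mul(16, Pow(-7, -1))))) = Add(2, Mul(-1, Add(Mul(-19, Rational(-1, 25)), Mul(16, Rational(-1, 7))))) = Add(2, Mul(-1, Add(Rational(19, 25), Rational(-16, 7)))) = Add(2, Mul(-1, Rational(-267, 175))) = Add(2, Rational(267, 175)) = Rational(617, 175) ≈ 3.5257)
Add(-29, Mul(m, -9)) = Add(-29, Mul(Rational(617, 175), -9)) = Add(-29, Rational(-5553, 175)) = Rational(-10628, 175)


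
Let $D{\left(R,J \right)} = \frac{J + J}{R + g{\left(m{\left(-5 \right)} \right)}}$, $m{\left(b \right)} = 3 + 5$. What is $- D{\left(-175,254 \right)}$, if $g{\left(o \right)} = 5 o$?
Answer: $\frac{508}{135} \approx 3.763$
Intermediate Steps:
$m{\left(b \right)} = 8$
$D{\left(R,J \right)} = \frac{2 J}{40 + R}$ ($D{\left(R,J \right)} = \frac{J + J}{R + 5 \cdot 8} = \frac{2 J}{R + 40} = \frac{2 J}{40 + R}$)
$- D{\left(-175,254 \right)} = - \frac{2 \cdot 254}{40 - 175} = - \frac{2 \cdot 254}{-135} = - \frac{2 \cdot 254 \left(-1\right)}{135} = \left(-1\right) \left(- \frac{508}{135}\right) = \frac{508}{135}$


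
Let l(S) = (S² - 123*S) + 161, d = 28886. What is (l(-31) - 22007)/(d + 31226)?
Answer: -1067/3757 ≈ -0.28400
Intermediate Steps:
l(S) = 161 + S² - 123*S
(l(-31) - 22007)/(d + 31226) = ((161 + (-31)² - 123*(-31)) - 22007)/(28886 + 31226) = ((161 + 961 + 3813) - 22007)/60112 = (4935 - 22007)*(1/60112) = -17072*1/60112 = -1067/3757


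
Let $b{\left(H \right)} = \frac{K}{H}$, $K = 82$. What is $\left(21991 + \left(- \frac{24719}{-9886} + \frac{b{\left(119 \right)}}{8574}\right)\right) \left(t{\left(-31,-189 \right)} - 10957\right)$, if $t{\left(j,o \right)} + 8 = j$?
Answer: $- \frac{609845949568109878}{2521686279} \approx -2.4184 \cdot 10^{8}$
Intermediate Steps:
$t{\left(j,o \right)} = -8 + j$
$b{\left(H \right)} = \frac{82}{H}$
$\left(21991 + \left(- \frac{24719}{-9886} + \frac{b{\left(119 \right)}}{8574}\right)\right) \left(t{\left(-31,-189 \right)} - 10957\right) = \left(21991 + \left(- \frac{24719}{-9886} + \frac{82 \cdot \frac{1}{119}}{8574}\right)\right) \left(\left(-8 - 31\right) - 10957\right) = \left(21991 + \left(\left(-24719\right) \left(- \frac{1}{9886}\right) + 82 \cdot \frac{1}{119} \cdot \frac{1}{8574}\right)\right) \left(-39 - 10957\right) = \left(21991 + \left(\frac{24719}{9886} + \frac{82}{119} \cdot \frac{1}{8574}\right)\right) \left(-10996\right) = \left(21991 + \left(\frac{24719}{9886} + \frac{41}{510153}\right)\right) \left(-10996\right) = \left(21991 + \frac{12610877333}{5043372558}\right) \left(-10996\right) = \frac{110921416800311}{5043372558} \left(-10996\right) = - \frac{609845949568109878}{2521686279}$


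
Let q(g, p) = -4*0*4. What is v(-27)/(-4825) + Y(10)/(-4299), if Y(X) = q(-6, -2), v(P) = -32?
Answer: 32/4825 ≈ 0.0066321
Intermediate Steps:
q(g, p) = 0 (q(g, p) = 0*4 = 0)
Y(X) = 0
v(-27)/(-4825) + Y(10)/(-4299) = -32/(-4825) + 0/(-4299) = -32*(-1/4825) + 0*(-1/4299) = 32/4825 + 0 = 32/4825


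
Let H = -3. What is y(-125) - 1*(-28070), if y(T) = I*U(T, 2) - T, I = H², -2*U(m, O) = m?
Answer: 57515/2 ≈ 28758.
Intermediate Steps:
U(m, O) = -m/2
I = 9 (I = (-3)² = 9)
y(T) = -11*T/2 (y(T) = 9*(-T/2) - T = -9*T/2 - T = -11*T/2)
y(-125) - 1*(-28070) = -11/2*(-125) - 1*(-28070) = 1375/2 + 28070 = 57515/2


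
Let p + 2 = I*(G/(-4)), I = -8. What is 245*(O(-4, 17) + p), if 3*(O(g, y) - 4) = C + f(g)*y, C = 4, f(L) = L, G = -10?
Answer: -28910/3 ≈ -9636.7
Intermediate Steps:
O(g, y) = 16/3 + g*y/3 (O(g, y) = 4 + (4 + g*y)/3 = 4 + (4/3 + g*y/3) = 16/3 + g*y/3)
p = -22 (p = -2 - (-80)/(-4) = -2 - (-80)*(-1)/4 = -2 - 8*5/2 = -2 - 20 = -22)
245*(O(-4, 17) + p) = 245*((16/3 + (⅓)*(-4)*17) - 22) = 245*((16/3 - 68/3) - 22) = 245*(-52/3 - 22) = 245*(-118/3) = -28910/3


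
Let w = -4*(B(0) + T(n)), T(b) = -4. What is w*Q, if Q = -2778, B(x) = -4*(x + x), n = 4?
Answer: -44448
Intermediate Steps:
B(x) = -8*x
w = 16 (w = -4*(-8*0 - 4) = -4*(0 - 4) = -4*(-4) = 16)
w*Q = 16*(-2778) = -44448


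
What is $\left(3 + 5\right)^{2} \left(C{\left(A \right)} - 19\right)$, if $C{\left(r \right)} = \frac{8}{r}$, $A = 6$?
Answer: $- \frac{3392}{3} \approx -1130.7$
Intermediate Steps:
$\left(3 + 5\right)^{2} \left(C{\left(A \right)} - 19\right) = \left(3 + 5\right)^{2} \left(\frac{8}{6} - 19\right) = 8^{2} \left(8 \cdot \frac{1}{6} - 19\right) = 64 \left(\frac{4}{3} - 19\right) = 64 \left(- \frac{53}{3}\right) = - \frac{3392}{3}$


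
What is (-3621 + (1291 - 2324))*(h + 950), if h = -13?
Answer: -4360798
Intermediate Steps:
(-3621 + (1291 - 2324))*(h + 950) = (-3621 + (1291 - 2324))*(-13 + 950) = (-3621 - 1033)*937 = -4654*937 = -4360798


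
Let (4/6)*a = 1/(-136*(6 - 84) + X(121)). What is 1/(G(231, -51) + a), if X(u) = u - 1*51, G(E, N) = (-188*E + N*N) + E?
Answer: -21356/866968173 ≈ -2.4633e-5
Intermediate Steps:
G(E, N) = N**2 - 187*E (G(E, N) = (-188*E + N**2) + E = (N**2 - 188*E) + E = N**2 - 187*E)
X(u) = -51 + u (X(u) = u - 51 = -51 + u)
a = 3/21356 (a = 3/(2*(-136*(6 - 84) + (-51 + 121))) = 3/(2*(-136*(-78) + 70)) = 3/(2*(10608 + 70)) = (3/2)/10678 = (3/2)*(1/10678) = 3/21356 ≈ 0.00014048)
1/(G(231, -51) + a) = 1/(((-51)**2 - 187*231) + 3/21356) = 1/((2601 - 43197) + 3/21356) = 1/(-40596 + 3/21356) = 1/(-866968173/21356) = -21356/866968173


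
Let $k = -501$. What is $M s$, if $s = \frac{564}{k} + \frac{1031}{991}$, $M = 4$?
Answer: $- \frac{56524}{165497} \approx -0.34154$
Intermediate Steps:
$s = - \frac{14131}{165497}$ ($s = \frac{564}{-501} + \frac{1031}{991} = 564 \left(- \frac{1}{501}\right) + 1031 \cdot \frac{1}{991} = - \frac{188}{167} + \frac{1031}{991} = - \frac{14131}{165497} \approx -0.085385$)
$M s = 4 \left(- \frac{14131}{165497}\right) = - \frac{56524}{165497}$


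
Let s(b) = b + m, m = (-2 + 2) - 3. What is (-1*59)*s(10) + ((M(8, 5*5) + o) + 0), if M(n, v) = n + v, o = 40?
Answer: -340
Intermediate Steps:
m = -3 (m = 0 - 3 = -3)
s(b) = -3 + b (s(b) = b - 3 = -3 + b)
(-1*59)*s(10) + ((M(8, 5*5) + o) + 0) = (-1*59)*(-3 + 10) + (((8 + 5*5) + 40) + 0) = -59*7 + (((8 + 25) + 40) + 0) = -413 + ((33 + 40) + 0) = -413 + (73 + 0) = -413 + 73 = -340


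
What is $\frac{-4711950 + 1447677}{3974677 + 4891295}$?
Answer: $- \frac{362697}{985108} \approx -0.36818$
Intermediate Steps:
$\frac{-4711950 + 1447677}{3974677 + 4891295} = - \frac{3264273}{8865972} = \left(-3264273\right) \frac{1}{8865972} = - \frac{362697}{985108}$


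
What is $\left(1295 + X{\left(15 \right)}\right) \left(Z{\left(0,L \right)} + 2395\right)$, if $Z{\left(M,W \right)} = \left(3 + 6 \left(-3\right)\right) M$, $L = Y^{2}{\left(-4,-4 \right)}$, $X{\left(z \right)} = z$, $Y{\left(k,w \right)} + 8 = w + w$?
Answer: $3137450$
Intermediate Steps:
$Y{\left(k,w \right)} = -8 + 2 w$ ($Y{\left(k,w \right)} = -8 + \left(w + w\right) = -8 + 2 w$)
$L = 256$ ($L = \left(-8 + 2 \left(-4\right)\right)^{2} = \left(-8 - 8\right)^{2} = \left(-16\right)^{2} = 256$)
$Z{\left(M,W \right)} = - 15 M$ ($Z{\left(M,W \right)} = \left(3 - 18\right) M = - 15 M$)
$\left(1295 + X{\left(15 \right)}\right) \left(Z{\left(0,L \right)} + 2395\right) = \left(1295 + 15\right) \left(\left(-15\right) 0 + 2395\right) = 1310 \left(0 + 2395\right) = 1310 \cdot 2395 = 3137450$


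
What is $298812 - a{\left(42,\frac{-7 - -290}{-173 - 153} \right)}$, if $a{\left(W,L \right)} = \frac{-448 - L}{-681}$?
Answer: $\frac{66337911107}{222006} \approx 2.9881 \cdot 10^{5}$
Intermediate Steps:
$a{\left(W,L \right)} = \frac{448}{681} + \frac{L}{681}$ ($a{\left(W,L \right)} = \left(-448 - L\right) \left(- \frac{1}{681}\right) = \frac{448}{681} + \frac{L}{681}$)
$298812 - a{\left(42,\frac{-7 - -290}{-173 - 153} \right)} = 298812 - \left(\frac{448}{681} + \frac{\left(-7 - -290\right) \frac{1}{-173 - 153}}{681}\right) = 298812 - \left(\frac{448}{681} + \frac{\left(-7 + 290\right) \frac{1}{-326}}{681}\right) = 298812 - \left(\frac{448}{681} + \frac{283 \left(- \frac{1}{326}\right)}{681}\right) = 298812 - \left(\frac{448}{681} + \frac{1}{681} \left(- \frac{283}{326}\right)\right) = 298812 - \left(\frac{448}{681} - \frac{283}{222006}\right) = 298812 - \frac{145765}{222006} = \frac{66337911107}{222006}$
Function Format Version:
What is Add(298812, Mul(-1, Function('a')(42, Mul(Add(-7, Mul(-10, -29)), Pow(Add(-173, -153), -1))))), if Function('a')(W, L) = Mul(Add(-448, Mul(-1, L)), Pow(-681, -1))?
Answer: Rational(66337911107, 222006) ≈ 2.9881e+5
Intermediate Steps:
Function('a')(W, L) = Add(Rational(448, 681), Mul(Rational(1, 681), L)) (Function('a')(W, L) = Mul(Add(-448, Mul(-1, L)), Rational(-1, 681)) = Add(Rational(448, 681), Mul(Rational(1, 681), L)))
Add(298812, Mul(-1, Function('a')(42, Mul(Add(-7, Mul(-10, -29)), Pow(Add(-173, -153), -1))))) = Add(298812, Mul(-1, Add(Rational(448, 681), Mul(Rational(1, 681), Mul(Add(-7, Mul(-10, -29)), Pow(Add(-173, -153), -1)))))) = Add(298812, Mul(-1, Add(Rational(448, 681), Mul(Rational(1, 681), Mul(Add(-7, 290), Pow(-326, -1)))))) = Add(298812, Mul(-1, Add(Rational(448, 681), Mul(Rational(1, 681), Mul(283, Rational(-1, 326)))))) = Add(298812, Mul(-1, Add(Rational(448, 681), Mul(Rational(1, 681), Rational(-283, 326))))) = Add(298812, Mul(-1, Add(Rational(448, 681), Rational(-283, 222006)))) = Add(298812, Mul(-1, Rational(145765, 222006))) = Add(298812, Rational(-145765, 222006)) = Rational(66337911107, 222006)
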